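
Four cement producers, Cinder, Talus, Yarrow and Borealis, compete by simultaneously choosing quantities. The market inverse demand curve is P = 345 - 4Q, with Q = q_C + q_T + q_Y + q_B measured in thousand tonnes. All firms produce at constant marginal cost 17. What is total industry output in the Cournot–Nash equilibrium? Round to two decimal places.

65.60

Each firm earns π_i = (345 - 4Q)q_i - 17q_i.
Setting ∂π_i/∂q_i = 0 with rivals' quantities fixed: 328 - 8q_i - 4·Σ_{j≠i} q_j = 0.
By symmetry each firm produces the same amount; substituting Σ_{j≠i} q_j = 3q_i yields q_i = 328/20 = 82/5.
Total output Q = 82/5 + 82/5 + 82/5 + 82/5 = 328/5.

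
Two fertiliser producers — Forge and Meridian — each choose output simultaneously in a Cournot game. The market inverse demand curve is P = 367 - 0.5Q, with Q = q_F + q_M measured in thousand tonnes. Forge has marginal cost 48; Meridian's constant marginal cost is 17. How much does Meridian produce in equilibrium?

254

Forge's profit: π_F = (367 - 0.5Q)q_F - (48q_F). Setting ∂π_F/∂q_F = 0: 319 - q_F - (1/2)(q_M) = 0.
Meridian's first-order condition: 350 - q_M - (1/2)(q_F) = 0.
Best responses: q_F = (319 - (1/2)q_M), q_M = (350 - (1/2)q_F).
Solving the pair: q_F = 192, q_M = 254.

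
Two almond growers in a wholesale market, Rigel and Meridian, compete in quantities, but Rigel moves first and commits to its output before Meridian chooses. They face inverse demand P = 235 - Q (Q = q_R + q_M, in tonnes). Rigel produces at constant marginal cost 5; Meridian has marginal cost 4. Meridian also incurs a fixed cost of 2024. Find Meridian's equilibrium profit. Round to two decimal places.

The follower Meridian best-responds to any q_R: π_M = (235 - Q)q_M - 4q_M.
Follower FOC: 231 - q_R - 2q_M = 0, so q_M(q_R) = (231 - q_R)/2.
Rigel substitutes q_M(q_R) into its own profit: π_R = q_R(235 - q_R - (231 - q_R)/2) - 5q_R = (239/2 - (1/2)q_R)q_R - 5q_R.
Leader FOC: 229/2 - q_R = 0, so q_R = 229/2.
Then q_M = (231 - 229/2)/2 = 233/4.
Price P = 235 - 691/4 = 249/4.
Meridian's profit: (249/4 - 4)·(233/4) - 2024 = 1369.0625.

1369.06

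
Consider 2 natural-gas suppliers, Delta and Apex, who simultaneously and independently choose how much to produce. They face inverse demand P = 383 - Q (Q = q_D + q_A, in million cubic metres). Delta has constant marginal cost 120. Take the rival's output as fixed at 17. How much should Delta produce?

123

With the rival's output fixed at 17, Delta's profit is π_D = (383 - 17 - q_D)q_D - (120q_D) = (366 - q_D)q_D - (120q_D).
∂π_D/∂q_D = 246 - 2q_D = 0, so q_D = 123.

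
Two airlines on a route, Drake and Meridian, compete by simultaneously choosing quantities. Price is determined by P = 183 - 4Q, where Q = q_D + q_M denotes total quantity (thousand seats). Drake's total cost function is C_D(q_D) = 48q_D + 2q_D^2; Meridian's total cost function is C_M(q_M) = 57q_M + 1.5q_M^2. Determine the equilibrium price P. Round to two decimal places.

115.66

Drake's profit: π_D = (183 - 4Q)q_D - (48q_D + 2q_D²). Setting ∂π_D/∂q_D = 0: 135 - 12q_D - 4(q_M) = 0.
Meridian's first-order condition: 126 - 11q_M - 4(q_D) = 0.
So q_D = (135 - 4q_M)/12 and q_M = (126 - 4q_D)/11.
Substituting one into the other gives q_D = 981/116 and q_M = 243/29.
Total output Q = 1953/116, so price P = 183 - 4·(1953/116) = 115.6552.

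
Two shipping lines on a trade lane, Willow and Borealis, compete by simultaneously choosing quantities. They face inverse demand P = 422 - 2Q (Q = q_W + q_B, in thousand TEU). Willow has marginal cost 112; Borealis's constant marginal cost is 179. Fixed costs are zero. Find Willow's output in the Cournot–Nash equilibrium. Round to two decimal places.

62.83

Willow's profit: π_W = (422 - 2Q)q_W - (112q_W). Setting ∂π_W/∂q_W = 0: 310 - 4q_W - 2(q_B) = 0.
Borealis's profit: π_B = (422 - 2Q)q_B - (179q_B). Setting ∂π_B/∂q_B = 0: 243 - 4q_B - 2(q_W) = 0.
Rearranging gives the reaction functions q_W = (310 - 2q_B)/4 and q_B = (243 - 2q_W)/4.
Solving the pair: q_W = 377/6, q_B = 88/3.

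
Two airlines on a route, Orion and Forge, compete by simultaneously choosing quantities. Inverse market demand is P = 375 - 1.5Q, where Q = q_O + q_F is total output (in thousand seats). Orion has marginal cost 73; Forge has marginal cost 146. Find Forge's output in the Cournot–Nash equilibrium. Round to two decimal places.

Orion's profit: π_O = (375 - 1.5Q)q_O - (73q_O). Setting ∂π_O/∂q_O = 0: 302 - 3q_O - (3/2)(q_F) = 0.
Forge's first-order condition: 229 - 3q_F - (3/2)(q_O) = 0.
Best responses: q_O = (302 - (3/2)q_F)/3, q_F = (229 - (3/2)q_O)/3.
Substituting one into the other gives q_O = 250/3 and q_F = 104/3.

34.67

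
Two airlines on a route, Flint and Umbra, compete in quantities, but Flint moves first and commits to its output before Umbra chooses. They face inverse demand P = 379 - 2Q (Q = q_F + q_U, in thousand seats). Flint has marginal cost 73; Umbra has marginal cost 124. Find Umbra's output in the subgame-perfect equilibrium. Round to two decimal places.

19.13

Solve by backward induction. Given q_F, the follower Umbra maximises π_U = (379 - 2q_F - 2q_U)q_U - 124q_U.
∂π_U/∂q_U = 255 - 2q_F - 4q_U = 0 gives the reaction function q_U = (255 - 2q_F)/4.
The leader anticipates this reaction. Substituting into P = 379 - 2Q gives P = 503/2 - q_F, so π_F = (503/2 - q_F)q_F - 73q_F.
Maximising: ∂π_F/∂q_F = 357/2 - 2q_F = 0, giving q_F = 357/4.
Then q_U = (255 - 2·(357/4))/4 = 153/8.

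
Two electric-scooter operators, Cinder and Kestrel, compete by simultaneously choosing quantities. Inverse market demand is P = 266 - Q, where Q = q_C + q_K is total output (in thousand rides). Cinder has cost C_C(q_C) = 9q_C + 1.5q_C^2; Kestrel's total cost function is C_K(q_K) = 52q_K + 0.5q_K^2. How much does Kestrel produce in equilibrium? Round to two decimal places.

Cinder's profit: π_C = (266 - Q)q_C - (9q_C + (3/2)q_C²). Setting ∂π_C/∂q_C = 0: 257 - 5q_C - (q_K) = 0.
Kestrel's profit: π_K = (266 - Q)q_K - (52q_K + (1/2)q_K²). Setting ∂π_K/∂q_K = 0: 214 - 3q_K - (q_C) = 0.
Best responses: q_C = (257 - q_K)/5, q_K = (214 - q_C)/3.
Solving the pair: q_C = 557/14, q_K = 813/14.

58.07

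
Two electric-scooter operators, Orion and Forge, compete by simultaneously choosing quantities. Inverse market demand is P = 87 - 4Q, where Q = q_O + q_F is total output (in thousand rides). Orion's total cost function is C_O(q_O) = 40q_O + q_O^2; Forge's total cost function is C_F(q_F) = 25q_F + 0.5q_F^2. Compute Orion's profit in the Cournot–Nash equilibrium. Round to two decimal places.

27.96

Orion's profit: π_O = (87 - 4Q)q_O - (40q_O + q_O²). Setting ∂π_O/∂q_O = 0: 47 - 10q_O - 4(q_F) = 0.
Forge's profit: π_F = (87 - 4Q)q_F - (25q_F + (1/2)q_F²). Setting ∂π_F/∂q_F = 0: 62 - 9q_F - 4(q_O) = 0.
Best responses: q_O = (47 - 4q_F)/10, q_F = (62 - 4q_O)/9.
Solving the pair: q_O = 175/74, q_F = 216/37.
Price P = 87 - 4·(607/74) = 54.1892.
Orion's profit: 54.1892·(175/74) - 40·(175/74) - (175/74)² = 27.9629.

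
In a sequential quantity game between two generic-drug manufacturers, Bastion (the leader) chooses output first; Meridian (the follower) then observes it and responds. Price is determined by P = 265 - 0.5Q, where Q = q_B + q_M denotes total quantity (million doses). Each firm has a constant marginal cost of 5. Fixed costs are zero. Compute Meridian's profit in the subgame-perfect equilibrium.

The follower Meridian best-responds to any q_B: π_M = (265 - 0.5Q)q_M - 5q_M.
∂π_M/∂q_M = 260 - (1/2)q_B - q_M = 0 gives the reaction function q_M = (260 - (1/2)q_B).
Bastion substitutes q_M(q_B) into its own profit: π_B = q_B(265 - (1/2)q_B - (260 - (1/2)q_B)/2) - 5q_B = (135 - (1/4)q_B)q_B - 5q_B.
Leader FOC: 130 - (1/2)q_B = 0, so q_B = 260.
Then q_M = (260 - (1/2)·260) = 130.
Price P = 265 - (1/2)·390 = 70.
Meridian's profit: (70 - 5)·130 = 8450.

8450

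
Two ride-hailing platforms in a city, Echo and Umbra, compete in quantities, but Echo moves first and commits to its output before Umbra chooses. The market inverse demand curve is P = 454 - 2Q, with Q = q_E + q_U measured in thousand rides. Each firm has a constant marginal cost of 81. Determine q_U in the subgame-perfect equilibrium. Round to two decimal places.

46.63

Solve by backward induction. Given q_E, the follower Umbra maximises π_U = (454 - 2q_E - 2q_U)q_U - 81q_U.
∂π_U/∂q_U = 373 - 2q_E - 4q_U = 0 gives the reaction function q_U = (373 - 2q_E)/4.
Echo substitutes q_U(q_E) into its own profit: π_E = q_E(454 - 2q_E - (373 - 2q_E)/2) - 81q_E = (535/2 - q_E)q_E - 81q_E.
Maximising: ∂π_E/∂q_E = 373/2 - 2q_E = 0, giving q_E = 373/4.
Then q_U = (373 - 2·(373/4))/4 = 373/8.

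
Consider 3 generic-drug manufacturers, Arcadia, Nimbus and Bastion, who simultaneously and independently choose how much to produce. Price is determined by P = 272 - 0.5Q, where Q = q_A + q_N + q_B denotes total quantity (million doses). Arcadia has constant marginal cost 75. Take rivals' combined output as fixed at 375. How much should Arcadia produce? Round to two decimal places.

9.50

With rivals' combined output fixed at 375, Arcadia's profit is π_A = (272 - (1/2)·375 - (1/2)q_A)q_A - (75q_A) = (169/2 - (1/2)q_A)q_A - (75q_A).
∂π_A/∂q_A = 19/2 - q_A = 0, so q_A = 19/2.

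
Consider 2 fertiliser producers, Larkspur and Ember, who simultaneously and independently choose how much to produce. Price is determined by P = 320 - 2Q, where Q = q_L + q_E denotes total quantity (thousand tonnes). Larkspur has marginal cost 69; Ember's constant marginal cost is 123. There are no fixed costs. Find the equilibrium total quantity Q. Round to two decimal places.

74.67

Larkspur's profit: π_L = (320 - 2Q)q_L - (69q_L). Setting ∂π_L/∂q_L = 0: 251 - 4q_L - 2(q_E) = 0.
Ember's first-order condition: 197 - 4q_E - 2(q_L) = 0.
So q_L = (251 - 2q_E)/4 and q_E = (197 - 2q_L)/4.
Solving the pair: q_L = 305/6, q_E = 143/6.
Total output Q = 305/6 + 143/6 = 224/3.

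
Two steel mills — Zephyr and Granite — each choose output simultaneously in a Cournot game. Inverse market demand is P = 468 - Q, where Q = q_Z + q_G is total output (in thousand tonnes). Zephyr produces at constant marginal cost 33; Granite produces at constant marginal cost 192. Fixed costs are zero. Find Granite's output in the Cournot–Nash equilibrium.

Zephyr's profit: π_Z = (468 - Q)q_Z - (33q_Z). Setting ∂π_Z/∂q_Z = 0: 435 - 2q_Z - (q_G) = 0.
Granite's profit: π_G = (468 - Q)q_G - (192q_G). Setting ∂π_G/∂q_G = 0: 276 - 2q_G - (q_Z) = 0.
Rearranging gives the reaction functions q_Z = (435 - q_G)/2 and q_G = (276 - q_Z)/2.
Solving the pair: q_Z = 198, q_G = 39.

39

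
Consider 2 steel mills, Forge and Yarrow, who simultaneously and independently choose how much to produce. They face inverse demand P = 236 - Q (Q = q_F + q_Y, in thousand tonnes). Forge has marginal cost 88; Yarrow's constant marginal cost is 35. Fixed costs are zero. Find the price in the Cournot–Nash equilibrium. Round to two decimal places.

Forge's profit: π_F = (236 - Q)q_F - (88q_F). Setting ∂π_F/∂q_F = 0: 148 - 2q_F - (q_Y) = 0.
Yarrow's first-order condition: 201 - 2q_Y - (q_F) = 0.
Rearranging gives the reaction functions q_F = (148 - q_Y)/2 and q_Y = (201 - q_F)/2.
Solving the pair: q_F = 95/3, q_Y = 254/3.
Total output Q = 349/3, so price P = 236 - 349/3 = 359/3.

119.67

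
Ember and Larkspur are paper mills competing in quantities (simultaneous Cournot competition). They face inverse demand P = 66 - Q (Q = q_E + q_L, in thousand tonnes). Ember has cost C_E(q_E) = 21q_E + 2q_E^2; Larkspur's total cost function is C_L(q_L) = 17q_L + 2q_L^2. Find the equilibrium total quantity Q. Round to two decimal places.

13.43

Ember's profit: π_E = (66 - Q)q_E - (21q_E + 2q_E²). Setting ∂π_E/∂q_E = 0: 45 - 6q_E - (q_L) = 0.
Larkspur's first-order condition: 49 - 6q_L - (q_E) = 0.
So q_E = (45 - q_L)/6 and q_L = (49 - q_E)/6.
Substituting one into the other gives q_E = 221/35 and q_L = 249/35.
Total output Q = 221/35 + 249/35 = 94/7.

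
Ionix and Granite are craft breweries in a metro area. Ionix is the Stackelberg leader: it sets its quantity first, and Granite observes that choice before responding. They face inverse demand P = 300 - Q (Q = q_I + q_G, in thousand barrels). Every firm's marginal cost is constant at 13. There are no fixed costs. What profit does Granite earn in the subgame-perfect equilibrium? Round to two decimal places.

The follower Granite best-responds to any q_I: π_G = (300 - Q)q_G - 13q_G.
Follower FOC: 287 - q_I - 2q_G = 0, so q_G(q_I) = (287 - q_I)/2.
The leader anticipates this reaction. Substituting into P = 300 - Q gives P = 313/2 - (1/2)q_I, so π_I = (313/2 - (1/2)q_I)q_I - 13q_I.
Leader FOC: 287/2 - q_I = 0, so q_I = 287/2.
Then q_G = (287 - 287/2)/2 = 287/4.
Price P = 300 - 861/4 = 339/4.
Granite's profit: (339/4 - 13)·(287/4) = 5148.0625.

5148.06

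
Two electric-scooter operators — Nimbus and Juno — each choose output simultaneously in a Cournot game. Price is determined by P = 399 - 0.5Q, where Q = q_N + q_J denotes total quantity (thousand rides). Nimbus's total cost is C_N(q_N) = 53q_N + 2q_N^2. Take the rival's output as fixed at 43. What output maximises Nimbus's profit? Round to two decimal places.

64.90

With the rival's output fixed at 43, Nimbus's profit is π_N = (399 - (1/2)·43 - (1/2)q_N)q_N - (53q_N + 2q_N²) = (755/2 - (1/2)q_N)q_N - (53q_N + 2q_N²).
∂π_N/∂q_N = 649/2 - 5q_N = 0, so q_N = 649/10.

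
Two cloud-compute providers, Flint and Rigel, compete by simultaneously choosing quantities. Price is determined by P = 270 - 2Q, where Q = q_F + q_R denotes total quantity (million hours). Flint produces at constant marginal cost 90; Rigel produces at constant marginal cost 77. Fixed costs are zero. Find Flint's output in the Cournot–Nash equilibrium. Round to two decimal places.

27.83

Flint's profit: π_F = (270 - 2Q)q_F - (90q_F). Setting ∂π_F/∂q_F = 0: 180 - 4q_F - 2(q_R) = 0.
Rigel's profit: π_R = (270 - 2Q)q_R - (77q_R). Setting ∂π_R/∂q_R = 0: 193 - 4q_R - 2(q_F) = 0.
Best responses: q_F = (180 - 2q_R)/4, q_R = (193 - 2q_F)/4.
Substituting one into the other gives q_F = 167/6 and q_R = 103/3.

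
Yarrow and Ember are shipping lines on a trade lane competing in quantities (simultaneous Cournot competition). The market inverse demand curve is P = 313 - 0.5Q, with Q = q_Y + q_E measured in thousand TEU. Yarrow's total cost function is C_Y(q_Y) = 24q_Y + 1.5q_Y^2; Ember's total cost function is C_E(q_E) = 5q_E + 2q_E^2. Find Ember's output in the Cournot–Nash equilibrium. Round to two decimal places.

Yarrow's profit: π_Y = (313 - 0.5Q)q_Y - (24q_Y + (3/2)q_Y²). Setting ∂π_Y/∂q_Y = 0: 289 - 4q_Y - (1/2)(q_E) = 0.
Ember's first-order condition: 308 - 5q_E - (1/2)(q_Y) = 0.
So q_Y = (289 - (1/2)q_E)/4 and q_E = (308 - (1/2)q_Y)/5.
Substituting one into the other gives q_Y = 65.3671 and q_E = 55.0633.

55.06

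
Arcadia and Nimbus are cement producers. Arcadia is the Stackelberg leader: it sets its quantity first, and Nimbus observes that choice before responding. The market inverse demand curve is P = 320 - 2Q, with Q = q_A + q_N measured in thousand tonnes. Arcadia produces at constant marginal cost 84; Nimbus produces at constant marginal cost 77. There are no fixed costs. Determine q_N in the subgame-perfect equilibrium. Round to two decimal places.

The follower Nimbus best-responds to any q_A: π_N = (320 - 2Q)q_N - 77q_N.
∂π_N/∂q_N = 243 - 2q_A - 4q_N = 0 gives the reaction function q_N = (243 - 2q_A)/4.
The leader anticipates this reaction. Substituting into P = 320 - 2Q gives P = 397/2 - q_A, so π_A = (397/2 - q_A)q_A - 84q_A.
Leader FOC: 229/2 - 2q_A = 0, so q_A = 229/4.
Then q_N = (243 - 2·(229/4))/4 = 257/8.

32.13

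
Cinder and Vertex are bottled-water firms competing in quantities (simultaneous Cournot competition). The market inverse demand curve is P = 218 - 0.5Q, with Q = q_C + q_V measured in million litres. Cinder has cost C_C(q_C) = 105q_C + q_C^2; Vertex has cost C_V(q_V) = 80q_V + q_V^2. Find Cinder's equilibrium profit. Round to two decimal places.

1428.24

Cinder's profit: π_C = (218 - 0.5Q)q_C - (105q_C + q_C²). Setting ∂π_C/∂q_C = 0: 113 - 3q_C - (1/2)(q_V) = 0.
Vertex's first-order condition: 138 - 3q_V - (1/2)(q_C) = 0.
Best responses: q_C = (113 - (1/2)q_V)/3, q_V = (138 - (1/2)q_C)/3.
Solving the pair: q_C = 216/7, q_V = 286/7.
Price P = 218 - (1/2)·(502/7) = 1275/7.
Cinder's profit: (1275/7)·(216/7) - 105·(216/7) - (216/7)² = 1428.2449.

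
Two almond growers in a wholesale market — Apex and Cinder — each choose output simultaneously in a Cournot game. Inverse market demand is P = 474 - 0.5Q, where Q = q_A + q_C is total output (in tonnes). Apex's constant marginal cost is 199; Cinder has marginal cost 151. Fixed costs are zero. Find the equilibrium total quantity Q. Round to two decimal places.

398.67

Apex's profit: π_A = (474 - 0.5Q)q_A - (199q_A). Setting ∂π_A/∂q_A = 0: 275 - q_A - (1/2)(q_C) = 0.
Cinder's first-order condition: 323 - q_C - (1/2)(q_A) = 0.
So q_A = (275 - (1/2)q_C) and q_C = (323 - (1/2)q_A).
Substituting one into the other gives q_A = 454/3 and q_C = 742/3.
Total output Q = 454/3 + 742/3 = 1196/3.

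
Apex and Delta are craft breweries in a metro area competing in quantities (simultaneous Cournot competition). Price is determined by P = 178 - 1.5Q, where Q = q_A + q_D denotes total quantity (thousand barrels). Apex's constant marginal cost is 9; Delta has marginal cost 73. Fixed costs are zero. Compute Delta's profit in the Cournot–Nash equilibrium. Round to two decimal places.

124.52

Apex's profit: π_A = (178 - 1.5Q)q_A - (9q_A). Setting ∂π_A/∂q_A = 0: 169 - 3q_A - (3/2)(q_D) = 0.
Delta's first-order condition: 105 - 3q_D - (3/2)(q_A) = 0.
Rearranging gives the reaction functions q_A = (169 - (3/2)q_D)/3 and q_D = (105 - (3/2)q_A)/3.
Solving the pair: q_A = 466/9, q_D = 82/9.
Price P = 178 - (3/2)·(548/9) = 260/3.
Delta's profit: (260/3 - 73)·(82/9) = 124.5185.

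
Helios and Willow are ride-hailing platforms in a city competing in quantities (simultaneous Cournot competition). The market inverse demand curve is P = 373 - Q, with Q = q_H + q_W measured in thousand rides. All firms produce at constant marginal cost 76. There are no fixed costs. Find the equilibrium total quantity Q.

A representative firm's profit is π_i = q_i(373 - Q) - 76q_i.
Setting ∂π_i/∂q_i = 0 with rivals' quantities fixed: 297 - 2q_i - q_j = 0.
With identical firms every q_j equals q_i, so q_j = q_i and 297 = 3q_i, giving q_i = 99.
Total output Q = 99 + 99 = 198.

198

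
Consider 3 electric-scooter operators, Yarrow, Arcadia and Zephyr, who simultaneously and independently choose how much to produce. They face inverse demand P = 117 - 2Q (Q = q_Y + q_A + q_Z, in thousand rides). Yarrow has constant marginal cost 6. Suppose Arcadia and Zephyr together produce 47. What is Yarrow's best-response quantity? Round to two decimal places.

With rivals' combined output fixed at 47, Yarrow's profit is π_Y = (117 - 2·47 - 2q_Y)q_Y - (6q_Y) = (23 - 2q_Y)q_Y - (6q_Y).
∂π_Y/∂q_Y = 17 - 4q_Y = 0, so q_Y = 17/4.

4.25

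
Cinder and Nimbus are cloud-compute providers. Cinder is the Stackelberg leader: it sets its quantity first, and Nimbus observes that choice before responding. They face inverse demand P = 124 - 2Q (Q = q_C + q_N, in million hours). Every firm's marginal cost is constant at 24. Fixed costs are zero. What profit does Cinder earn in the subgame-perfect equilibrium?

625

Solve by backward induction. Given q_C, the follower Nimbus maximises π_N = (124 - 2q_C - 2q_N)q_N - 24q_N.
Follower FOC: 100 - 2q_C - 4q_N = 0, so q_N(q_C) = (100 - 2q_C)/4.
Cinder substitutes q_N(q_C) into its own profit: π_C = q_C(124 - 2q_C - (100 - 2q_C)/2) - 24q_C = (74 - q_C)q_C - 24q_C.
The leader's first-order condition 50 - 2q_C = 0 yields q_C = 25.
Then q_N = (100 - 2·25)/4 = 25/2.
Price P = 124 - 2·(75/2) = 49.
Cinder's profit: (49 - 24)·25 = 625.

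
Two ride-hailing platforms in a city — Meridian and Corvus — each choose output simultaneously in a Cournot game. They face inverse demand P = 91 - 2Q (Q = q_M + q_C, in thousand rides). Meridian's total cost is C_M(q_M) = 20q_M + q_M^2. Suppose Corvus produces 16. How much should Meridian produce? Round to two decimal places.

With the rival's output fixed at 16, Meridian's profit is π_M = (91 - 2·16 - 2q_M)q_M - (20q_M + q_M²) = (59 - 2q_M)q_M - (20q_M + q_M²).
∂π_M/∂q_M = 39 - 6q_M = 0, so q_M = 13/2.

6.50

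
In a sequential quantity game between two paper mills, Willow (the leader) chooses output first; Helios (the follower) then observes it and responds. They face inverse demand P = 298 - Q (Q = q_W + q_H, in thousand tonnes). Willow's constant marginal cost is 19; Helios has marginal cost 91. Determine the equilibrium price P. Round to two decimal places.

Solve by backward induction. Given q_W, the follower Helios maximises π_H = (298 - q_W - q_H)q_H - 91q_H.
∂π_H/∂q_H = 207 - q_W - 2q_H = 0 gives the reaction function q_H = (207 - q_W)/2.
The leader anticipates this reaction. Substituting into P = 298 - Q gives P = 389/2 - (1/2)q_W, so π_W = (389/2 - (1/2)q_W)q_W - 19q_W.
Maximising: ∂π_W/∂q_W = 351/2 - q_W = 0, giving q_W = 351/2.
Then q_H = (207 - 351/2)/2 = 63/4.
Total output Q = 765/4, so price P = 298 - 765/4 = 427/4.

106.75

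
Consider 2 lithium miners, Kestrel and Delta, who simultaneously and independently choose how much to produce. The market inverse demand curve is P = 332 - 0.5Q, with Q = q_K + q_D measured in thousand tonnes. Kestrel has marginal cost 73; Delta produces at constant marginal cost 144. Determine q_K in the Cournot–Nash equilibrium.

220

Kestrel's profit: π_K = (332 - 0.5Q)q_K - (73q_K). Setting ∂π_K/∂q_K = 0: 259 - q_K - (1/2)(q_D) = 0.
Delta's first-order condition: 188 - q_D - (1/2)(q_K) = 0.
Rearranging gives the reaction functions q_K = (259 - (1/2)q_D) and q_D = (188 - (1/2)q_K).
Solving the pair: q_K = 220, q_D = 78.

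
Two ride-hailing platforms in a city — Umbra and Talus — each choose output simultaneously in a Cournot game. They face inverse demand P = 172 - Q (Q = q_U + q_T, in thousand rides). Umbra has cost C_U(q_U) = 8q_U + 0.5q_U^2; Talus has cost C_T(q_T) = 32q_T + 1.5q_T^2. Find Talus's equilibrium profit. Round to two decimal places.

835.92

Umbra's profit: π_U = (172 - Q)q_U - (8q_U + (1/2)q_U²). Setting ∂π_U/∂q_U = 0: 164 - 3q_U - (q_T) = 0.
Talus's first-order condition: 140 - 5q_T - (q_U) = 0.
Rearranging gives the reaction functions q_U = (164 - q_T)/3 and q_T = (140 - q_U)/5.
Substituting one into the other gives q_U = 340/7 and q_T = 128/7.
Price P = 172 - 468/7 = 736/7.
Talus's profit: (736/7)·(128/7) - 32·(128/7) - (3/2)(128/7)² = 835.9184.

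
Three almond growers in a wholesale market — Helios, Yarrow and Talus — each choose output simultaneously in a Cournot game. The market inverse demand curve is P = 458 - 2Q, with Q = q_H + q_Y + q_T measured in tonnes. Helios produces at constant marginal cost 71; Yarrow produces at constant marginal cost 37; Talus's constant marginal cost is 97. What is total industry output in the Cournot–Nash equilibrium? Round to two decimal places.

146.13

Helios's profit: π_H = (458 - 2Q)q_H - (71q_H). Setting ∂π_H/∂q_H = 0: 387 - 4q_H - 2(q_Y + q_T) = 0.
Yarrow's profit: π_Y = (458 - 2Q)q_Y - (37q_Y). Setting ∂π_Y/∂q_Y = 0: 421 - 4q_Y - 2(q_H + q_T) = 0.
Talus's first-order condition: 361 - 4q_T - 2(q_H + q_Y) = 0.
Summing all 3 equations gives 1169 − 8Q = 0, hence Q = 1169/8.
Back-substituting: q_H = (387 − 1169/4)/2 = 379/8, q_Y = (421 − 1169/4)/2 = 515/8, q_T = (361 − 1169/4)/2 = 275/8.
Total output Q = 379/8 + 515/8 + 275/8 = 1169/8.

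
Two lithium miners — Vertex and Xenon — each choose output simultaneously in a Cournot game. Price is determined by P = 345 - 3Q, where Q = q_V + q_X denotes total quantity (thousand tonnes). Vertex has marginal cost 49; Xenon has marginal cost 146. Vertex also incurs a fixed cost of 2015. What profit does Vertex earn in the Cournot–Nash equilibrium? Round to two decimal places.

3705.33

Vertex's profit: π_V = (345 - 3Q)q_V - (49q_V). Setting ∂π_V/∂q_V = 0: 296 - 6q_V - 3(q_X) = 0.
Xenon's profit: π_X = (345 - 3Q)q_X - (146q_X). Setting ∂π_X/∂q_X = 0: 199 - 6q_X - 3(q_V) = 0.
Rearranging gives the reaction functions q_V = (296 - 3q_X)/6 and q_X = (199 - 3q_V)/6.
Solving the pair: q_V = 131/3, q_X = 34/3.
Price P = 345 - 3·55 = 180.
Vertex's profit: (180 - 49)·(131/3) - 2015 = 3705.3333.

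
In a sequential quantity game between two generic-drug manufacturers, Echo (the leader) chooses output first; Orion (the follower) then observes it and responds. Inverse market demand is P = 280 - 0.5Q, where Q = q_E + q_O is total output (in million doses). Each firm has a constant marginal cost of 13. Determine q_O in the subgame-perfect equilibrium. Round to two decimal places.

133.50

The follower Orion best-responds to any q_E: π_O = (280 - 0.5Q)q_O - 13q_O.
Follower FOC: 267 - (1/2)q_E - q_O = 0, so q_O(q_E) = (267 - (1/2)q_E).
The leader anticipates this reaction. Substituting into P = 280 - 0.5Q gives P = 293/2 - (1/4)q_E, so π_E = (293/2 - (1/4)q_E)q_E - 13q_E.
The leader's first-order condition 267/2 - (1/2)q_E = 0 yields q_E = 267.
Then q_O = (267 - (1/2)·267) = 267/2.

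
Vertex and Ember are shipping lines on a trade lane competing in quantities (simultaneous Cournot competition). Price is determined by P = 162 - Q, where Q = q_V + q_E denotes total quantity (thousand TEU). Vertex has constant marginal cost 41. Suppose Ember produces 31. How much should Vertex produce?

With the rival's output fixed at 31, Vertex's profit is π_V = (162 - 31 - q_V)q_V - (41q_V) = (131 - q_V)q_V - (41q_V).
∂π_V/∂q_V = 90 - 2q_V = 0, so q_V = 45.

45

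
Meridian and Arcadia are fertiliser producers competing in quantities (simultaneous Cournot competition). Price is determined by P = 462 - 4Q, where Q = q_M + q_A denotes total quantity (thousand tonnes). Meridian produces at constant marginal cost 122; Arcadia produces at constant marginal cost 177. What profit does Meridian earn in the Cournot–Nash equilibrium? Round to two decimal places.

4334.03

Meridian's profit: π_M = (462 - 4Q)q_M - (122q_M). Setting ∂π_M/∂q_M = 0: 340 - 8q_M - 4(q_A) = 0.
Arcadia's first-order condition: 285 - 8q_A - 4(q_M) = 0.
Rearranging gives the reaction functions q_M = (340 - 4q_A)/8 and q_A = (285 - 4q_M)/8.
Solving the pair: q_M = 395/12, q_A = 115/6.
Price P = 462 - 4·(625/12) = 761/3.
Meridian's profit: (761/3 - 122)·(395/12) = 4334.0278.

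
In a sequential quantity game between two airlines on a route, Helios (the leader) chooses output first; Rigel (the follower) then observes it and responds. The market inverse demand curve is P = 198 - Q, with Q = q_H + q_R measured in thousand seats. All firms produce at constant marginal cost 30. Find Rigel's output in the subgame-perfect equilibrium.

Solve by backward induction. Given q_H, the follower Rigel maximises π_R = (198 - q_H - q_R)q_R - 30q_R.
Setting the follower's marginal profit to zero, 168 - q_H - 2q_R = 0, i.e. q_R = (168 - q_H)/2.
Helios substitutes q_R(q_H) into its own profit: π_H = q_H(198 - q_H - (168 - q_H)/2) - 30q_H = (114 - (1/2)q_H)q_H - 30q_H.
The leader's first-order condition 84 - q_H = 0 yields q_H = 84.
Then q_R = (168 - 84)/2 = 42.

42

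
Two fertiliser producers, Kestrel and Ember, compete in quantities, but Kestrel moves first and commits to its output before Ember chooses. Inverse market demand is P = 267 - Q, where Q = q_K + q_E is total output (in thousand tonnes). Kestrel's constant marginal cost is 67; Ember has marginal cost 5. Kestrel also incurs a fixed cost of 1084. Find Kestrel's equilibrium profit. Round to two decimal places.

1296.50

Solve by backward induction. Given q_K, the follower Ember maximises π_E = (267 - q_K - q_E)q_E - 5q_E.
Setting the follower's marginal profit to zero, 262 - q_K - 2q_E = 0, i.e. q_E = (262 - q_K)/2.
Kestrel substitutes q_E(q_K) into its own profit: π_K = q_K(267 - q_K - (262 - q_K)/2) - 67q_K = (136 - (1/2)q_K)q_K - 67q_K.
Maximising: ∂π_K/∂q_K = 69 - q_K = 0, giving q_K = 69.
Then q_E = (262 - 69)/2 = 193/2.
Price P = 267 - 331/2 = 203/2.
Kestrel's profit: (203/2 - 67)·69 - 1084 = 1296.5000.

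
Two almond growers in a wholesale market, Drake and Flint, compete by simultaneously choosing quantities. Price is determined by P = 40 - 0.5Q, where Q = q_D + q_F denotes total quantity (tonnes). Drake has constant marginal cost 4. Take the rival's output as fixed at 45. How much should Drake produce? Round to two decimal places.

13.50

With the rival's output fixed at 45, Drake's profit is π_D = (40 - (1/2)·45 - (1/2)q_D)q_D - (4q_D) = (35/2 - (1/2)q_D)q_D - (4q_D).
∂π_D/∂q_D = 27/2 - q_D = 0, so q_D = 27/2.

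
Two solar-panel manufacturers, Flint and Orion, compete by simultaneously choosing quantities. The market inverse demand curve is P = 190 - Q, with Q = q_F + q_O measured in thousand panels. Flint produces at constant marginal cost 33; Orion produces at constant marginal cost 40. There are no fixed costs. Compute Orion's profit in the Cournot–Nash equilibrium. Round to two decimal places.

2272.11

Flint's profit: π_F = (190 - Q)q_F - (33q_F). Setting ∂π_F/∂q_F = 0: 157 - 2q_F - (q_O) = 0.
Orion's first-order condition: 150 - 2q_O - (q_F) = 0.
Best responses: q_F = (157 - q_O)/2, q_O = (150 - q_F)/2.
Substituting one into the other gives q_F = 164/3 and q_O = 143/3.
Price P = 190 - 307/3 = 263/3.
Orion's profit: (263/3 - 40)·(143/3) = 2272.1111.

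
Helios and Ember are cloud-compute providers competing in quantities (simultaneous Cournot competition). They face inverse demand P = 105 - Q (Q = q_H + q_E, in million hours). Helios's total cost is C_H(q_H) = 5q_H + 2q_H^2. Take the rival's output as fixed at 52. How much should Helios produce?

With the rival's output fixed at 52, Helios's profit is π_H = (105 - 52 - q_H)q_H - (5q_H + 2q_H²) = (53 - q_H)q_H - (5q_H + 2q_H²).
∂π_H/∂q_H = 48 - 6q_H = 0, so q_H = 8.

8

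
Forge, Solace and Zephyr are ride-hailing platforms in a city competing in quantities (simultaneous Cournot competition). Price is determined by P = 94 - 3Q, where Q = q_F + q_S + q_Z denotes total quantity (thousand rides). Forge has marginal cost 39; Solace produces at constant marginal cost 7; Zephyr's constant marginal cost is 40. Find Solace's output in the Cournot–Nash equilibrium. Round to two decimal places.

12.67

Forge's profit: π_F = (94 - 3Q)q_F - (39q_F). Setting ∂π_F/∂q_F = 0: 55 - 6q_F - 3(q_S + q_Z) = 0.
Solace's first-order condition: 87 - 6q_S - 3(q_F + q_Z) = 0.
Zephyr's first-order condition: 54 - 6q_Z - 3(q_F + q_S) = 0.
Adding the 3 conditions: 196 − 6Q − 6Q = 0, i.e. Q = 49/3.
Back-substituting: q_F = (55 − 49)/3 = 2, q_S = (87 − 49)/3 = 38/3, q_Z = (54 − 49)/3 = 5/3.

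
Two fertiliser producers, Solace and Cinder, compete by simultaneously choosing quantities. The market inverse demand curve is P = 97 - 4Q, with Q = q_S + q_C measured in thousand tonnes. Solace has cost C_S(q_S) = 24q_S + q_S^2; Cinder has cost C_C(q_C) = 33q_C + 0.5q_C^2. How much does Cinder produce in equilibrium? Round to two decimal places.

Solace's profit: π_S = (97 - 4Q)q_S - (24q_S + q_S²). Setting ∂π_S/∂q_S = 0: 73 - 10q_S - 4(q_C) = 0.
Cinder's first-order condition: 64 - 9q_C - 4(q_S) = 0.
Best responses: q_S = (73 - 4q_C)/10, q_C = (64 - 4q_S)/9.
Solving the pair: q_S = 401/74, q_C = 174/37.

4.70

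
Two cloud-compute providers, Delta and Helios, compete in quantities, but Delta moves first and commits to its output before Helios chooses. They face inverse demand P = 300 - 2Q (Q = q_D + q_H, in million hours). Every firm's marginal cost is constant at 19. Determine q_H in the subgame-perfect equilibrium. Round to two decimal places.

35.13

The follower Helios best-responds to any q_D: π_H = (300 - 2Q)q_H - 19q_H.
∂π_H/∂q_H = 281 - 2q_D - 4q_H = 0 gives the reaction function q_H = (281 - 2q_D)/4.
The leader anticipates this reaction. Substituting into P = 300 - 2Q gives P = 319/2 - q_D, so π_D = (319/2 - q_D)q_D - 19q_D.
Leader FOC: 281/2 - 2q_D = 0, so q_D = 281/4.
Then q_H = (281 - 2·(281/4))/4 = 281/8.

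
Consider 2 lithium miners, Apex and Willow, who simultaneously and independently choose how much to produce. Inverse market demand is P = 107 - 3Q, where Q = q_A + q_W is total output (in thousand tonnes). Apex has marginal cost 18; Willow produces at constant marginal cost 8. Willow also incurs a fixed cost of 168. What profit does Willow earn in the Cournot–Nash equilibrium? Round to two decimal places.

Apex's profit: π_A = (107 - 3Q)q_A - (18q_A). Setting ∂π_A/∂q_A = 0: 89 - 6q_A - 3(q_W) = 0.
Willow's first-order condition: 99 - 6q_W - 3(q_A) = 0.
Rearranging gives the reaction functions q_A = (89 - 3q_W)/6 and q_W = (99 - 3q_A)/6.
Solving the pair: q_A = 79/9, q_W = 109/9.
Price P = 107 - 3·(188/9) = 133/3.
Willow's profit: (133/3 - 8)·(109/9) - 168 = 272.0370.

272.04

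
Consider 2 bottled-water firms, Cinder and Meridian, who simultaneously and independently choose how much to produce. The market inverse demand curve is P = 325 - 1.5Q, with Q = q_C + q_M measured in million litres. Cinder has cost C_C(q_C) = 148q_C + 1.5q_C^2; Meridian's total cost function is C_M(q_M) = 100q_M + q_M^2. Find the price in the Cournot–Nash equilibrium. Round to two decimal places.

Cinder's profit: π_C = (325 - 1.5Q)q_C - (148q_C + (3/2)q_C²). Setting ∂π_C/∂q_C = 0: 177 - 6q_C - (3/2)(q_M) = 0.
Meridian's profit: π_M = (325 - 1.5Q)q_M - (100q_M + q_M²). Setting ∂π_M/∂q_M = 0: 225 - 5q_M - (3/2)(q_C) = 0.
Rearranging gives the reaction functions q_C = (177 - (3/2)q_M)/6 and q_M = (225 - (3/2)q_C)/5.
Substituting one into the other gives q_C = 730/37 and q_M = 1446/37.
Total output Q = 58.8108, so price P = 325 - (3/2)·58.8108 = 236.7838.

236.78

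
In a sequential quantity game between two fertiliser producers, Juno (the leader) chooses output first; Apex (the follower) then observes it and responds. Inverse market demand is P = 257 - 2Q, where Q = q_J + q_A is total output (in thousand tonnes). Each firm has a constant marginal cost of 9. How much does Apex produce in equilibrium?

Solve by backward induction. Given q_J, the follower Apex maximises π_A = (257 - 2q_J - 2q_A)q_A - 9q_A.
Follower FOC: 248 - 2q_J - 4q_A = 0, so q_A(q_J) = (248 - 2q_J)/4.
Juno substitutes q_A(q_J) into its own profit: π_J = q_J(257 - 2q_J - (248 - 2q_J)/2) - 9q_J = (133 - q_J)q_J - 9q_J.
Maximising: ∂π_J/∂q_J = 124 - 2q_J = 0, giving q_J = 62.
Then q_A = (248 - 2·62)/4 = 31.

31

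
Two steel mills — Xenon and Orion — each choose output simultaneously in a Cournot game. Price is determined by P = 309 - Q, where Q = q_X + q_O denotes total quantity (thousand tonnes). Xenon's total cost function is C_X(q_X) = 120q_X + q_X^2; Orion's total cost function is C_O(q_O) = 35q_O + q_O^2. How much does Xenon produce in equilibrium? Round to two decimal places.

32.13

Xenon's profit: π_X = (309 - Q)q_X - (120q_X + q_X²). Setting ∂π_X/∂q_X = 0: 189 - 4q_X - (q_O) = 0.
Orion's profit: π_O = (309 - Q)q_O - (35q_O + q_O²). Setting ∂π_O/∂q_O = 0: 274 - 4q_O - (q_X) = 0.
So q_X = (189 - q_O)/4 and q_O = (274 - q_X)/4.
Substituting one into the other gives q_X = 482/15 and q_O = 907/15.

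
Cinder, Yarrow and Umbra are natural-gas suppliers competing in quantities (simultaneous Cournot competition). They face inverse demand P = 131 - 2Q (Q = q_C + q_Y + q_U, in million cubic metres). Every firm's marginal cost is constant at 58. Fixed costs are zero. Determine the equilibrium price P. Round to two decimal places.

76.25

Each firm earns π_i = (131 - 2Q)q_i - 58q_i.
Setting ∂π_i/∂q_i = 0 with rivals' quantities fixed: 73 - 4q_i - 2·Σ_{j≠i} q_j = 0.
By symmetry each firm produces the same amount; substituting Σ_{j≠i} q_j = 2q_i yields q_i = 73/8.
Total output Q = 219/8, so price P = 131 - 2·(219/8) = 305/4.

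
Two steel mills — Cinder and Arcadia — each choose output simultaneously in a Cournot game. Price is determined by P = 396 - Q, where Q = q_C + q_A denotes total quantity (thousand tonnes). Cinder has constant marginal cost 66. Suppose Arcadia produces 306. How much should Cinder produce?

12

With the rival's output fixed at 306, Cinder's profit is π_C = (396 - 306 - q_C)q_C - (66q_C) = (90 - q_C)q_C - (66q_C).
∂π_C/∂q_C = 24 - 2q_C = 0, so q_C = 12.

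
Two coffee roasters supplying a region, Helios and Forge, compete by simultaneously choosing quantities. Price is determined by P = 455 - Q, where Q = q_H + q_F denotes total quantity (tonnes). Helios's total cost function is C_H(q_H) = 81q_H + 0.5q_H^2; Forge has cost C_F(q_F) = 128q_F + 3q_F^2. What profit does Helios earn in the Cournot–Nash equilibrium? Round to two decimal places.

Helios's profit: π_H = (455 - Q)q_H - (81q_H + (1/2)q_H²). Setting ∂π_H/∂q_H = 0: 374 - 3q_H - (q_F) = 0.
Forge's first-order condition: 327 - 8q_F - (q_H) = 0.
Rearranging gives the reaction functions q_H = (374 - q_F)/3 and q_F = (327 - q_H)/8.
Substituting one into the other gives q_H = 115.8696 and q_F = 607/23.
Price P = 455 - 142.2609 = 312.7391.
Helios's profit: 312.7391·115.8696 - 81·115.8696 - (1/2)·115.8696² = 20138.6342.

20138.63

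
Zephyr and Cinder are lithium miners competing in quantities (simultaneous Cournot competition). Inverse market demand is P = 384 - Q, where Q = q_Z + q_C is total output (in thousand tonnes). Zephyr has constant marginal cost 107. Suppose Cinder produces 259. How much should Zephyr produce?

With the rival's output fixed at 259, Zephyr's profit is π_Z = (384 - 259 - q_Z)q_Z - (107q_Z) = (125 - q_Z)q_Z - (107q_Z).
∂π_Z/∂q_Z = 18 - 2q_Z = 0, so q_Z = 9.

9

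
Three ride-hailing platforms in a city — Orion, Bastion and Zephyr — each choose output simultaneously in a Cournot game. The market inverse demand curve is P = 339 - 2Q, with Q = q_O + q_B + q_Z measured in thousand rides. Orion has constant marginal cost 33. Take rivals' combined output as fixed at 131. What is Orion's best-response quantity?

11

With rivals' combined output fixed at 131, Orion's profit is π_O = (339 - 2·131 - 2q_O)q_O - (33q_O) = (77 - 2q_O)q_O - (33q_O).
∂π_O/∂q_O = 44 - 4q_O = 0, so q_O = 11.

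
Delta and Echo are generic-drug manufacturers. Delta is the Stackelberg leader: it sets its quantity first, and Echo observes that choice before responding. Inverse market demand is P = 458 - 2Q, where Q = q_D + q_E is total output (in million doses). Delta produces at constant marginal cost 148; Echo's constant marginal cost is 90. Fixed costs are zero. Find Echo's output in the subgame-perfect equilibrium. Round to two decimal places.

60.50

Solve by backward induction. Given q_D, the follower Echo maximises π_E = (458 - 2q_D - 2q_E)q_E - 90q_E.
Setting the follower's marginal profit to zero, 368 - 2q_D - 4q_E = 0, i.e. q_E = (368 - 2q_D)/4.
Delta substitutes q_E(q_D) into its own profit: π_D = q_D(458 - 2q_D - (368 - 2q_D)/2) - 148q_D = (274 - q_D)q_D - 148q_D.
Maximising: ∂π_D/∂q_D = 126 - 2q_D = 0, giving q_D = 63.
Then q_E = (368 - 2·63)/4 = 121/2.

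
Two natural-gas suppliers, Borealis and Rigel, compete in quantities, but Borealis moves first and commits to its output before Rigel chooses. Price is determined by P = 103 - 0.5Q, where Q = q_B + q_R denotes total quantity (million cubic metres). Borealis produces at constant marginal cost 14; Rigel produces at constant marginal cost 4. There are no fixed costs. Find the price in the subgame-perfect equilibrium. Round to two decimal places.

33.75

The follower Rigel best-responds to any q_B: π_R = (103 - 0.5Q)q_R - 4q_R.
Follower FOC: 99 - (1/2)q_B - q_R = 0, so q_R(q_B) = (99 - (1/2)q_B).
Borealis substitutes q_R(q_B) into its own profit: π_B = q_B(103 - (1/2)q_B - (99 - (1/2)q_B)/2) - 14q_B = (107/2 - (1/4)q_B)q_B - 14q_B.
Leader FOC: 79/2 - (1/2)q_B = 0, so q_B = 79.
Then q_R = (99 - (1/2)·79) = 119/2.
Total output Q = 277/2, so price P = 103 - (1/2)·(277/2) = 135/4.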